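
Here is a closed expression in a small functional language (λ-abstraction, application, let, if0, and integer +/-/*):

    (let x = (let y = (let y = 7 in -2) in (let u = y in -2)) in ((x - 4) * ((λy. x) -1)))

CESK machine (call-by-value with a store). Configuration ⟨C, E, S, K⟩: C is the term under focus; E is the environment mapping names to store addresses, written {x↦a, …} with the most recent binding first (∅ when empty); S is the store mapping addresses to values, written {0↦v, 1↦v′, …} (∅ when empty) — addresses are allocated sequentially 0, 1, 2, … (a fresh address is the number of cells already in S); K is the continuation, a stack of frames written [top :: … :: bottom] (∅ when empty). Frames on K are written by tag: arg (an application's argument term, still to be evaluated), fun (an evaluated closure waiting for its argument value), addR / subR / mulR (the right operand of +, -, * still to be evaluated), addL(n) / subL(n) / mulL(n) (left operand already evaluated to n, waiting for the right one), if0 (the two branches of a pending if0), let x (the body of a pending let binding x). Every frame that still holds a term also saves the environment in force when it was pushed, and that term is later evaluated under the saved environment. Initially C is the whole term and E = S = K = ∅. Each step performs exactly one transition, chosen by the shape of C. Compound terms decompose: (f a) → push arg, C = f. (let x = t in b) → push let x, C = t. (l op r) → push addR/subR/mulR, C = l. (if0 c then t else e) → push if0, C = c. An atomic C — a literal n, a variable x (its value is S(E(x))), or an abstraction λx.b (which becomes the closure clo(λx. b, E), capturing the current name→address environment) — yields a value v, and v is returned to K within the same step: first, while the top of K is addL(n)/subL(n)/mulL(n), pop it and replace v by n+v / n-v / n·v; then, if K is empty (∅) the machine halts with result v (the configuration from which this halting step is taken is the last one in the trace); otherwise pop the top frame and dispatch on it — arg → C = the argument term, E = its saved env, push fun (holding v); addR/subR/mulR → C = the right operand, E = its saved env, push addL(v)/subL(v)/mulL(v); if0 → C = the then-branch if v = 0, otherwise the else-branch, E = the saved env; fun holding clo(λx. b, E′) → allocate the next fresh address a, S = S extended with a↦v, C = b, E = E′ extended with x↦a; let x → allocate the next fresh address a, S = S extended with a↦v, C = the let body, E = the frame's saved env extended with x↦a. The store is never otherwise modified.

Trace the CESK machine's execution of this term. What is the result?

[0] ⟨C=(let x = (let y = (let y = 7 in -2) in (let u = y in -2)) in ((x - 4) * ((λy. x) -1))); E=∅; S=∅; K=∅⟩
[1] ⟨C=(let y = (let y = 7 in -2) in (let u = y in -2)); E=∅; S=∅; K=[let x]⟩
[2] ⟨C=(let y = 7 in -2); E=∅; S=∅; K=[let y :: let x]⟩
[3] ⟨C=7; E=∅; S=∅; K=[let y :: let y :: let x]⟩
[4] ⟨C=-2; E={y↦0}; S={0↦7}; K=[let y :: let x]⟩
[5] ⟨C=(let u = y in -2); E={y↦1}; S={0↦7, 1↦-2}; K=[let x]⟩
[6] ⟨C=y; E={y↦1}; S={0↦7, 1↦-2}; K=[let u :: let x]⟩
[7] ⟨C=-2; E={u↦2, y↦1}; S={0↦7, 1↦-2, 2↦-2}; K=[let x]⟩
[8] ⟨C=((x - 4) * ((λy. x) -1)); E={x↦3}; S={0↦7, 1↦-2, 2↦-2, 3↦-2}; K=∅⟩
[9] ⟨C=(x - 4); E={x↦3}; S={0↦7, 1↦-2, 2↦-2, 3↦-2}; K=[mulR]⟩
[10] ⟨C=x; E={x↦3}; S={0↦7, 1↦-2, 2↦-2, 3↦-2}; K=[subR :: mulR]⟩
[11] ⟨C=4; E={x↦3}; S={0↦7, 1↦-2, 2↦-2, 3↦-2}; K=[subL(-2) :: mulR]⟩
[12] ⟨C=((λy. x) -1); E={x↦3}; S={0↦7, 1↦-2, 2↦-2, 3↦-2}; K=[mulL(-6)]⟩
[13] ⟨C=(λy. x); E={x↦3}; S={0↦7, 1↦-2, 2↦-2, 3↦-2}; K=[arg :: mulL(-6)]⟩
[14] ⟨C=-1; E={x↦3}; S={0↦7, 1↦-2, 2↦-2, 3↦-2}; K=[fun :: mulL(-6)]⟩
[15] ⟨C=x; E={y↦4, x↦3}; S={0↦7, 1↦-2, 2↦-2, 3↦-2, 4↦-1}; K=[mulL(-6)]⟩
→ final value 12

Answer: 12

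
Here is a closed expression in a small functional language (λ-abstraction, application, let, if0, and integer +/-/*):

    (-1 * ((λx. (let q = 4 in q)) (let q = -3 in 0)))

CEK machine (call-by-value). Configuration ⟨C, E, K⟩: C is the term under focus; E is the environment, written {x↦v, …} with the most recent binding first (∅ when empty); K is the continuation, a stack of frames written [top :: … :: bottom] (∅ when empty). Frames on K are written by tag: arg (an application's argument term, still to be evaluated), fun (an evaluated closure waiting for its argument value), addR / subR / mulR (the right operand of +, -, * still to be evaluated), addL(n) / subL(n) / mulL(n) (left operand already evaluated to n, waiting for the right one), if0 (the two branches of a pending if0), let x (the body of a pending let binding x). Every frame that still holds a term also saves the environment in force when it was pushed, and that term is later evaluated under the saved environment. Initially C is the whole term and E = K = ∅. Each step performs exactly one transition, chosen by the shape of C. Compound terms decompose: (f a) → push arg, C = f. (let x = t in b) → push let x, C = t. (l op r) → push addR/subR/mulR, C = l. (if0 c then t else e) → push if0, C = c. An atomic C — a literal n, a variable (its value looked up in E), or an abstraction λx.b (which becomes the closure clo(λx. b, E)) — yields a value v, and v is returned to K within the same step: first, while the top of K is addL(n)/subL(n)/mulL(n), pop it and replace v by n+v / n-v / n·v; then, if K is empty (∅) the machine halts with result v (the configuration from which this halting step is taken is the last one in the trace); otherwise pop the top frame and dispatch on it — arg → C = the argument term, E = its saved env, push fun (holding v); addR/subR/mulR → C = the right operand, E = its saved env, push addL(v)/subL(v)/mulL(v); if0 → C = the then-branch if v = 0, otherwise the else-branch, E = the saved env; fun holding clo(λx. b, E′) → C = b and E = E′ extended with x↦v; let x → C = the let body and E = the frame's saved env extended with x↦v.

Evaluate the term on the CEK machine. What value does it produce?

Answer: -4

Execution trace:
step 0: <C=(-1 * ((λx. (let q = 4 in q)) (let q = -3 in 0))), E=∅, K=∅>
step 1: <C=-1, E=∅, K=[mulR]>
step 2: <C=((λx. (let q = 4 in q)) (let q = -3 in 0)), E=∅, K=[mulL(-1)]>
step 3: <C=(λx. (let q = 4 in q)), E=∅, K=[arg :: mulL(-1)]>
step 4: <C=(let q = -3 in 0), E=∅, K=[fun :: mulL(-1)]>
step 5: <C=-3, E=∅, K=[let q :: fun :: mulL(-1)]>
step 6: <C=0, E={q↦-3}, K=[fun :: mulL(-1)]>
step 7: <C=(let q = 4 in q), E={x↦0}, K=[mulL(-1)]>
step 8: <C=4, E={x↦0}, K=[let q :: mulL(-1)]>
step 9: <C=q, E={q↦4, x↦0}, K=[mulL(-1)]>
→ final value -4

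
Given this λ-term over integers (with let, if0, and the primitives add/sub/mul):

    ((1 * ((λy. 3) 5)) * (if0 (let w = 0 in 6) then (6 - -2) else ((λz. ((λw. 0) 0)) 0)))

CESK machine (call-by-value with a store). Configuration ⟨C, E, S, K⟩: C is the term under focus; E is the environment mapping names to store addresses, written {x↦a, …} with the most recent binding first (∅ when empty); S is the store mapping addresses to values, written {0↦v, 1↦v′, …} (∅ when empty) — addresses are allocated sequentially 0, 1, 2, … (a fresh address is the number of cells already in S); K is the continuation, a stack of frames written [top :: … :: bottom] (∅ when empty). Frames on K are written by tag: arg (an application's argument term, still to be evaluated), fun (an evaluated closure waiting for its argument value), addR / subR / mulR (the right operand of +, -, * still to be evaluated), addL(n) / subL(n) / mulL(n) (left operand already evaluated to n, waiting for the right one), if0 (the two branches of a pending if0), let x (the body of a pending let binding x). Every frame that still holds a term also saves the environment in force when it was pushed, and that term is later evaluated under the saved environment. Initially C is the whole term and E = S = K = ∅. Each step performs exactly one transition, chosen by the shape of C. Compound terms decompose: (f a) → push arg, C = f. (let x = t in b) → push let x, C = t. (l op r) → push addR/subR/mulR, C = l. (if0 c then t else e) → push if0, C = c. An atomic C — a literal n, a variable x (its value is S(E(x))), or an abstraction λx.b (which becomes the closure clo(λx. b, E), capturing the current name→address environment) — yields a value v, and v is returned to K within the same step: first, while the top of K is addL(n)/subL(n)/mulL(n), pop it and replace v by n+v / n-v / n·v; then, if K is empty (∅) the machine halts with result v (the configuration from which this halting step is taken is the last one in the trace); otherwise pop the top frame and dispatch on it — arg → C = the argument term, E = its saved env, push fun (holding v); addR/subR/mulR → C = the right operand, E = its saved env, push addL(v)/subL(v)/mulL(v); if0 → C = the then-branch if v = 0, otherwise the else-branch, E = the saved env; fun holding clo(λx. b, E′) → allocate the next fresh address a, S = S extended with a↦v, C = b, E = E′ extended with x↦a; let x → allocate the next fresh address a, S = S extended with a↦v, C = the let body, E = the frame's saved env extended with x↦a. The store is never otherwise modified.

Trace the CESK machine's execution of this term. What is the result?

0. ⟨C=((1 * ((λy. 3) 5)) * (if0 (let w = 0 in 6) then (6 - -2) else ((λz. ((λw. 0) 0)) 0))); E=∅; S=∅; K=∅⟩
1. ⟨C=(1 * ((λy. 3) 5)); E=∅; S=∅; K=[mulR]⟩
2. ⟨C=1; E=∅; S=∅; K=[mulR :: mulR]⟩
3. ⟨C=((λy. 3) 5); E=∅; S=∅; K=[mulL(1) :: mulR]⟩
4. ⟨C=(λy. 3); E=∅; S=∅; K=[arg :: mulL(1) :: mulR]⟩
5. ⟨C=5; E=∅; S=∅; K=[fun :: mulL(1) :: mulR]⟩
6. ⟨C=3; E={y↦0}; S={0↦5}; K=[mulL(1) :: mulR]⟩
7. ⟨C=(if0 (let w = 0 in 6) then (6 - -2) else ((λz. ((λw. 0) 0)) 0)); E=∅; S={0↦5}; K=[mulL(3)]⟩
8. ⟨C=(let w = 0 in 6); E=∅; S={0↦5}; K=[if0 :: mulL(3)]⟩
9. ⟨C=0; E=∅; S={0↦5}; K=[let w :: if0 :: mulL(3)]⟩
10. ⟨C=6; E={w↦1}; S={0↦5, 1↦0}; K=[if0 :: mulL(3)]⟩
11. ⟨C=((λz. ((λw. 0) 0)) 0); E=∅; S={0↦5, 1↦0}; K=[mulL(3)]⟩
12. ⟨C=(λz. ((λw. 0) 0)); E=∅; S={0↦5, 1↦0}; K=[arg :: mulL(3)]⟩
13. ⟨C=0; E=∅; S={0↦5, 1↦0}; K=[fun :: mulL(3)]⟩
14. ⟨C=((λw. 0) 0); E={z↦2}; S={0↦5, 1↦0, 2↦0}; K=[mulL(3)]⟩
15. ⟨C=(λw. 0); E={z↦2}; S={0↦5, 1↦0, 2↦0}; K=[arg :: mulL(3)]⟩
16. ⟨C=0; E={z↦2}; S={0↦5, 1↦0, 2↦0}; K=[fun :: mulL(3)]⟩
17. ⟨C=0; E={w↦3, z↦2}; S={0↦5, 1↦0, 2↦0, 3↦0}; K=[mulL(3)]⟩
→ final value 0

Answer: 0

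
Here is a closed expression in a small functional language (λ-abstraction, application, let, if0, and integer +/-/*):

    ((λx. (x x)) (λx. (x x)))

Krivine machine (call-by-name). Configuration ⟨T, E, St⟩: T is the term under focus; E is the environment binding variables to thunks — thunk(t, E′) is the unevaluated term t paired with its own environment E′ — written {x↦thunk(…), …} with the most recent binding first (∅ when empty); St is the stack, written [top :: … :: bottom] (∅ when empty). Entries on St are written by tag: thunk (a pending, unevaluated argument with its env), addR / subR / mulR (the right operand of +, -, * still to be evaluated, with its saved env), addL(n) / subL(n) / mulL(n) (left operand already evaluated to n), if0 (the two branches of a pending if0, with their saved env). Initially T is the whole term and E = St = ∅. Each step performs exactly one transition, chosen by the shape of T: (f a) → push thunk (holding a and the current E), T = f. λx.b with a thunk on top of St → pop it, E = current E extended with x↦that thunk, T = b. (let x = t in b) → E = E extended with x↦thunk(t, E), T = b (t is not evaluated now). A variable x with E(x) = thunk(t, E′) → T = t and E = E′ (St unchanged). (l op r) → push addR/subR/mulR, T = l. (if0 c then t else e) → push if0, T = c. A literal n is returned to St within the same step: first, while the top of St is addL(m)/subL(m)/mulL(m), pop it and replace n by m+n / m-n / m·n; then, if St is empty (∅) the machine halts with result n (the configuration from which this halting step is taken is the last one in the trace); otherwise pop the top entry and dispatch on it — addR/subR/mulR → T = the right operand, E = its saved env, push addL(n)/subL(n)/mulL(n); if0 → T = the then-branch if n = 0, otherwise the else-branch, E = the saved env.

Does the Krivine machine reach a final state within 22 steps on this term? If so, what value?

[0] ⟨T=((λx. (x x)) (λx. (x x))); E=∅; St=∅⟩
[1] ⟨T=(λx. (x x)); E=∅; St=[thunk]⟩
[2] ⟨T=(x x); E={x↦thunk((λx. (x x)), ∅)}; St=∅⟩
[3] ⟨T=x; E={x↦thunk((λx. (x x)), ∅)}; St=[thunk]⟩
[4] ⟨T=(λx. (x x)); E=∅; St=[thunk]⟩
[5] ⟨T=(x x); E={x↦thunk(x, {x↦thunk((λx. (x x)), ∅)})}; St=∅⟩
[6] ⟨T=x; E={x↦thunk(x, {x↦thunk((λx. (x x)), ∅)})}; St=[thunk]⟩
[7] ⟨T=x; E={x↦thunk((λx. (x x)), ∅)}; St=[thunk]⟩
[8] ⟨T=(λx. (x x)); E=∅; St=[thunk]⟩
[9] ⟨T=(x x); E={x↦thunk(x, {x↦thunk(x, {x↦thunk((λx. (x x)), ∅)})})}; St=∅⟩
[10] ⟨T=x; E={x↦thunk(x, {x↦thunk(x, {x↦thunk((λx. (x x)), ∅)})})}; St=[thunk]⟩
[11] ⟨T=x; E={x↦thunk(x, {x↦thunk((λx. (x x)), ∅)})}; St=[thunk]⟩
[12] ⟨T=x; E={x↦thunk((λx. (x x)), ∅)}; St=[thunk]⟩
[13] ⟨T=(λx. (x x)); E=∅; St=[thunk]⟩
[14] ⟨T=(x x); E={x↦thunk(x, {x↦thunk(x, {x↦thunk(x, {x↦thunk((λx. (x x)), ∅)})})})}; St=∅⟩
[15] ⟨T=x; E={x↦thunk(x, {x↦thunk(x, {x↦thunk(x, {x↦thunk((λx. (x x)), ∅)})})})}; St=[thunk]⟩
[16] ⟨T=x; E={x↦thunk(x, {x↦thunk(x, {x↦thunk((λx. (x x)), ∅)})})}; St=[thunk]⟩
[17] ⟨T=x; E={x↦thunk(x, {x↦thunk((λx. (x x)), ∅)})}; St=[thunk]⟩
[18] ⟨T=x; E={x↦thunk((λx. (x x)), ∅)}; St=[thunk]⟩
[19] ⟨T=(λx. (x x)); E=∅; St=[thunk]⟩
[20] ⟨T=(x x); E={x↦thunk(x, {x↦thunk(x, {x↦thunk(x, {x↦thunk(x, {x↦thunk((λx. (x x)), ∅)})})})})}; St=∅⟩
[21] ⟨T=x; E={x↦thunk(x, {x↦thunk(x, {x↦thunk(x, {x↦thunk(x, {x↦thunk((λx. (x x)), ∅)})})})})}; St=[thunk]⟩
[22] ⟨T=x; E={x↦thunk(x, {x↦thunk(x, {x↦thunk(x, {x↦thunk((λx. (x x)), ∅)})})})}; St=[thunk]⟩
→ 22 transitions taken and the configuration is still not final: no result within 22 steps

Answer: DIVERGES (no final state within 22 steps)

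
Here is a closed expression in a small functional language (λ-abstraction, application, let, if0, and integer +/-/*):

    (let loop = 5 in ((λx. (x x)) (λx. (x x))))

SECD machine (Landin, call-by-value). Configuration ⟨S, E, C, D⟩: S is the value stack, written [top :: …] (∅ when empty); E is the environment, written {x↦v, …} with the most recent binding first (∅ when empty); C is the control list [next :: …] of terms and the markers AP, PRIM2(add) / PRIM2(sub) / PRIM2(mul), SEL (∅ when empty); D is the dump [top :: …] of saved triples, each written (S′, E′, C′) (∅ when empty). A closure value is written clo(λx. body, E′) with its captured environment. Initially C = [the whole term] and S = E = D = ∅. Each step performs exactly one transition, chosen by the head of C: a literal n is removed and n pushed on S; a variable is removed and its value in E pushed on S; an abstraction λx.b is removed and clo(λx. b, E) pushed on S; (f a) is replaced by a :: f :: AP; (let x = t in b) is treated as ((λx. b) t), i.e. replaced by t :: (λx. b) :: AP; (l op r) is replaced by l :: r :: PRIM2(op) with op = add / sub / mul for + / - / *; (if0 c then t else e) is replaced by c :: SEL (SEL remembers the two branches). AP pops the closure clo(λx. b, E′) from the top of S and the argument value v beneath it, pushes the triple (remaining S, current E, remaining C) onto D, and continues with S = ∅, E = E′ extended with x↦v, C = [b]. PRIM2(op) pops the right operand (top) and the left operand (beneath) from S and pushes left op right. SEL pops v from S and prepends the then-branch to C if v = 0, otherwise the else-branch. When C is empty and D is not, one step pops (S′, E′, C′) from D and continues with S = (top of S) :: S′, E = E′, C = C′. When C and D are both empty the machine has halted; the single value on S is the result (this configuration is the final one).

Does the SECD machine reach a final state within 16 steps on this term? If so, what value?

Answer: DIVERGES (no final state within 16 steps)

Execution trace:
t=0: <S=∅, E=∅, C=[(let loop = 5 in ((λx. (x x)) (λx. (x x))))], D=∅>
t=1: <S=∅, E=∅, C=[5 :: (λloop. ((λx. (x x)) (λx. (x x)))) :: AP], D=∅>
t=2: <S=[5], E=∅, C=[(λloop. ((λx. (x x)) (λx. (x x)))) :: AP], D=∅>
t=3: <S=[clo(λloop. ((λx. (x x)) (λx. (x x))), ∅) :: 5], E=∅, C=[AP], D=∅>
t=4: <S=∅, E={loop↦5}, C=[((λx. (x x)) (λx. (x x)))], D=[(∅, ∅, ∅)]>
t=5: <S=∅, E={loop↦5}, C=[(λx. (x x)) :: (λx. (x x)) :: AP], D=[(∅, ∅, ∅)]>
t=6: <S=[clo(λx. (x x), {loop↦5})], E={loop↦5}, C=[(λx. (x x)) :: AP], D=[(∅, ∅, ∅)]>
t=7: <S=[clo(λx. (x x), {loop↦5}) :: clo(λx. (x x), {loop↦5})], E={loop↦5}, C=[AP], D=[(∅, ∅, ∅)]>
t=8: <S=∅, E={x↦clo(λx. (x x), {loop↦5}), loop↦5}, C=[(x x)], D=[(∅, {loop↦5}, ∅) :: (∅, ∅, ∅)]>
t=9: <S=∅, E={x↦clo(λx. (x x), {loop↦5}), loop↦5}, C=[x :: x :: AP], D=[(∅, {loop↦5}, ∅) :: (∅, ∅, ∅)]>
t=10: <S=[clo(λx. (x x), {loop↦5})], E={x↦clo(λx. (x x), {loop↦5}), loop↦5}, C=[x :: AP], D=[(∅, {loop↦5}, ∅) :: (∅, ∅, ∅)]>
t=11: <S=[clo(λx. (x x), {loop↦5}) :: clo(λx. (x x), {loop↦5})], E={x↦clo(λx. (x x), {loop↦5}), loop↦5}, C=[AP], D=[(∅, {loop↦5}, ∅) :: (∅, ∅, ∅)]>
t=12: <S=∅, E={x↦clo(λx. (x x), {loop↦5}), loop↦5}, C=[(x x)], D=[(∅, {x↦clo(λx. (x x), {loop↦5}), loop↦5}, ∅) :: (∅, {loop↦5}, ∅) :: (∅, ∅, ∅)]>
t=13: <S=∅, E={x↦clo(λx. (x x), {loop↦5}), loop↦5}, C=[x :: x :: AP], D=[(∅, {x↦clo(λx. (x x), {loop↦5}), loop↦5}, ∅) :: (∅, {loop↦5}, ∅) :: (∅, ∅, ∅)]>
t=14: <S=[clo(λx. (x x), {loop↦5})], E={x↦clo(λx. (x x), {loop↦5}), loop↦5}, C=[x :: AP], D=[(∅, {x↦clo(λx. (x x), {loop↦5}), loop↦5}, ∅) :: (∅, {loop↦5}, ∅) :: (∅, ∅, ∅)]>
t=15: <S=[clo(λx. (x x), {loop↦5}) :: clo(λx. (x x), {loop↦5})], E={x↦clo(λx. (x x), {loop↦5}), loop↦5}, C=[AP], D=[(∅, {x↦clo(λx. (x x), {loop↦5}), loop↦5}, ∅) :: (∅, {loop↦5}, ∅) :: (∅, ∅, ∅)]>
t=16: <S=∅, E={x↦clo(λx. (x x), {loop↦5}), loop↦5}, C=[(x x)], D=[(∅, {x↦clo(λx. (x x), {loop↦5}), loop↦5}, ∅) :: (∅, {x↦clo(λx. (x x), {loop↦5}), loop↦5}, ∅) :: (∅, {loop↦5}, ∅) :: (∅, ∅, ∅)]>
→ 16 transitions taken and the configuration is still not final: no result within 16 steps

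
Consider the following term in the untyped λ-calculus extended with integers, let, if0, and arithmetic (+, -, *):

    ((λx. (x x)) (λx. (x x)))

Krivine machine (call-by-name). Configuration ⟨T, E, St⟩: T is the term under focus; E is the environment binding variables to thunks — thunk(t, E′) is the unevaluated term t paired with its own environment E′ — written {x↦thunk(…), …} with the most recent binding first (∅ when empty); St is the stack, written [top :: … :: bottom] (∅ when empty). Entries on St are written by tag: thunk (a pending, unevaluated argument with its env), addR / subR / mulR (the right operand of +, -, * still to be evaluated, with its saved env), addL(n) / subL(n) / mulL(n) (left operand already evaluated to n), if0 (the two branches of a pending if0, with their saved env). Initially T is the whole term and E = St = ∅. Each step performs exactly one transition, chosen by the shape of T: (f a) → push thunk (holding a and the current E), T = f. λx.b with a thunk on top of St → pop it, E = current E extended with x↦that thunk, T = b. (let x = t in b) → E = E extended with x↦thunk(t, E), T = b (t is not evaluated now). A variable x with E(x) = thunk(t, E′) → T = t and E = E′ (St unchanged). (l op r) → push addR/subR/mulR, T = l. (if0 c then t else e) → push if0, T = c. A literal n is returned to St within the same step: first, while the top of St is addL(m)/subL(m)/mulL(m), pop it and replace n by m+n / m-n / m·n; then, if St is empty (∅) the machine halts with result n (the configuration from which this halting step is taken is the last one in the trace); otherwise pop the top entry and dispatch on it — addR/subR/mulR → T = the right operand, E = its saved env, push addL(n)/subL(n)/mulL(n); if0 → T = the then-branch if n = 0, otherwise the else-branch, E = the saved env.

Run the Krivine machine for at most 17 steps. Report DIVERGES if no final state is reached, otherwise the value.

[0] <T=((λx. (x x)) (λx. (x x))), E=∅, St=∅>
[1] <T=(λx. (x x)), E=∅, St=[thunk]>
[2] <T=(x x), E={x↦thunk((λx. (x x)), ∅)}, St=∅>
[3] <T=x, E={x↦thunk((λx. (x x)), ∅)}, St=[thunk]>
[4] <T=(λx. (x x)), E=∅, St=[thunk]>
[5] <T=(x x), E={x↦thunk(x, {x↦thunk((λx. (x x)), ∅)})}, St=∅>
[6] <T=x, E={x↦thunk(x, {x↦thunk((λx. (x x)), ∅)})}, St=[thunk]>
[7] <T=x, E={x↦thunk((λx. (x x)), ∅)}, St=[thunk]>
[8] <T=(λx. (x x)), E=∅, St=[thunk]>
[9] <T=(x x), E={x↦thunk(x, {x↦thunk(x, {x↦thunk((λx. (x x)), ∅)})})}, St=∅>
[10] <T=x, E={x↦thunk(x, {x↦thunk(x, {x↦thunk((λx. (x x)), ∅)})})}, St=[thunk]>
[11] <T=x, E={x↦thunk(x, {x↦thunk((λx. (x x)), ∅)})}, St=[thunk]>
[12] <T=x, E={x↦thunk((λx. (x x)), ∅)}, St=[thunk]>
[13] <T=(λx. (x x)), E=∅, St=[thunk]>
[14] <T=(x x), E={x↦thunk(x, {x↦thunk(x, {x↦thunk(x, {x↦thunk((λx. (x x)), ∅)})})})}, St=∅>
[15] <T=x, E={x↦thunk(x, {x↦thunk(x, {x↦thunk(x, {x↦thunk((λx. (x x)), ∅)})})})}, St=[thunk]>
[16] <T=x, E={x↦thunk(x, {x↦thunk(x, {x↦thunk((λx. (x x)), ∅)})})}, St=[thunk]>
[17] <T=x, E={x↦thunk(x, {x↦thunk((λx. (x x)), ∅)})}, St=[thunk]>
→ 17 transitions taken and the configuration is still not final: no result within 17 steps

Answer: DIVERGES (no final state within 17 steps)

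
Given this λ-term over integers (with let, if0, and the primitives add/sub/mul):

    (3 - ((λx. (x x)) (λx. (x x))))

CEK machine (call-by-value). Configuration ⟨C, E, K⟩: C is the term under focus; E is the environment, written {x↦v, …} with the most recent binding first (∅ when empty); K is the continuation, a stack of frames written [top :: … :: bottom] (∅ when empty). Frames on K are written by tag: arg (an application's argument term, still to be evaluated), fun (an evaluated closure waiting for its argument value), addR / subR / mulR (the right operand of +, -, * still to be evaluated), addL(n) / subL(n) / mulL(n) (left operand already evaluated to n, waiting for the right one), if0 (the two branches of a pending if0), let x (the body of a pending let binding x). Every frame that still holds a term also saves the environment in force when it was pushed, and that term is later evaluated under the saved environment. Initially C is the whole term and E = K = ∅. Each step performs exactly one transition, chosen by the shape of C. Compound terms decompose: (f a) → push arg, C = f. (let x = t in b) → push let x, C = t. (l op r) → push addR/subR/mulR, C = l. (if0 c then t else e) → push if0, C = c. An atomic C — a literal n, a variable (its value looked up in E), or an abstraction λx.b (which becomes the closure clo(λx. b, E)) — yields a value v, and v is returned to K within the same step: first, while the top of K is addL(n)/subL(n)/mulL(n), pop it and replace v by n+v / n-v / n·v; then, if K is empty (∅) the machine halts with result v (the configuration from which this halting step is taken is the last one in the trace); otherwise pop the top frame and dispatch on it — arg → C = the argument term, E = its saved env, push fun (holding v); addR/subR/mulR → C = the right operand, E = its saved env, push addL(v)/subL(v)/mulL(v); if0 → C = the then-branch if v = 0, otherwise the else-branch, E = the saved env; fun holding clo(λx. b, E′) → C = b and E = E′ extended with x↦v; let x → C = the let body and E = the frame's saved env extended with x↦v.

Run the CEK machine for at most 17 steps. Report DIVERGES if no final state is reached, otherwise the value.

t=0: [C=(3 - ((λx. (x x)) (λx. (x x)))) | E=∅ | K=∅]
t=1: [C=3 | E=∅ | K=[subR]]
t=2: [C=((λx. (x x)) (λx. (x x))) | E=∅ | K=[subL(3)]]
t=3: [C=(λx. (x x)) | E=∅ | K=[arg :: subL(3)]]
t=4: [C=(λx. (x x)) | E=∅ | K=[fun :: subL(3)]]
t=5: [C=(x x) | E={x↦clo(λx. (x x), ∅)} | K=[subL(3)]]
t=6: [C=x | E={x↦clo(λx. (x x), ∅)} | K=[arg :: subL(3)]]
t=7: [C=x | E={x↦clo(λx. (x x), ∅)} | K=[fun :: subL(3)]]
… configuration repeats with period 3 (steps 5–7 recur indefinitely) …

Answer: DIVERGES (no final state within 17 steps)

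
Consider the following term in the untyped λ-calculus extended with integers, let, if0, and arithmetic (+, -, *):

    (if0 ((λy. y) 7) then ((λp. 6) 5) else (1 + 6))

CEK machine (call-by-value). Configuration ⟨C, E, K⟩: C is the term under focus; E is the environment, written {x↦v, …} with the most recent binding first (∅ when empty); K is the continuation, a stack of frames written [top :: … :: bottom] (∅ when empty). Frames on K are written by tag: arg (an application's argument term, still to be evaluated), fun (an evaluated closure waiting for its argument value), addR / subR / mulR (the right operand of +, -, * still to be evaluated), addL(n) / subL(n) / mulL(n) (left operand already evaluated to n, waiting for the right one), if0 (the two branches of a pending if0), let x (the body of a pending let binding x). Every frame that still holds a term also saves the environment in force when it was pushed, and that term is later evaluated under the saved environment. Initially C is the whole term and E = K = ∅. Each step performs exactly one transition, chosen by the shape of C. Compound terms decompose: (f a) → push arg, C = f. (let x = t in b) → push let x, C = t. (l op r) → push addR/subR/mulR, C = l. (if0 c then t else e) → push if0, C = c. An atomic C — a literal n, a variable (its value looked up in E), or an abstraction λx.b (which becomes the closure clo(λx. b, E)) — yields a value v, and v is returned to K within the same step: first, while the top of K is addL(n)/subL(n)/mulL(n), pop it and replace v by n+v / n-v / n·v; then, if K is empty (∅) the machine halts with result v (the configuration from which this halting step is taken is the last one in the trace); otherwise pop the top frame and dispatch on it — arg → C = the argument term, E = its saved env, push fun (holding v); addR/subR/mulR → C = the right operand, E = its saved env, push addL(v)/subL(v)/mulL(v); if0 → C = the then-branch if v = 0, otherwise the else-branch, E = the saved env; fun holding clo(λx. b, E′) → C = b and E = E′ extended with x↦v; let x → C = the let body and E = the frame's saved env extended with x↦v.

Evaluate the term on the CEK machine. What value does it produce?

[0] ⟨C=(if0 ((λy. y) 7) then ((λp. 6) 5) else (1 + 6)); E=∅; K=∅⟩
[1] ⟨C=((λy. y) 7); E=∅; K=[if0]⟩
[2] ⟨C=(λy. y); E=∅; K=[arg :: if0]⟩
[3] ⟨C=7; E=∅; K=[fun :: if0]⟩
[4] ⟨C=y; E={y↦7}; K=[if0]⟩
[5] ⟨C=(1 + 6); E=∅; K=∅⟩
[6] ⟨C=1; E=∅; K=[addR]⟩
[7] ⟨C=6; E=∅; K=[addL(1)]⟩
→ final value 7

Answer: 7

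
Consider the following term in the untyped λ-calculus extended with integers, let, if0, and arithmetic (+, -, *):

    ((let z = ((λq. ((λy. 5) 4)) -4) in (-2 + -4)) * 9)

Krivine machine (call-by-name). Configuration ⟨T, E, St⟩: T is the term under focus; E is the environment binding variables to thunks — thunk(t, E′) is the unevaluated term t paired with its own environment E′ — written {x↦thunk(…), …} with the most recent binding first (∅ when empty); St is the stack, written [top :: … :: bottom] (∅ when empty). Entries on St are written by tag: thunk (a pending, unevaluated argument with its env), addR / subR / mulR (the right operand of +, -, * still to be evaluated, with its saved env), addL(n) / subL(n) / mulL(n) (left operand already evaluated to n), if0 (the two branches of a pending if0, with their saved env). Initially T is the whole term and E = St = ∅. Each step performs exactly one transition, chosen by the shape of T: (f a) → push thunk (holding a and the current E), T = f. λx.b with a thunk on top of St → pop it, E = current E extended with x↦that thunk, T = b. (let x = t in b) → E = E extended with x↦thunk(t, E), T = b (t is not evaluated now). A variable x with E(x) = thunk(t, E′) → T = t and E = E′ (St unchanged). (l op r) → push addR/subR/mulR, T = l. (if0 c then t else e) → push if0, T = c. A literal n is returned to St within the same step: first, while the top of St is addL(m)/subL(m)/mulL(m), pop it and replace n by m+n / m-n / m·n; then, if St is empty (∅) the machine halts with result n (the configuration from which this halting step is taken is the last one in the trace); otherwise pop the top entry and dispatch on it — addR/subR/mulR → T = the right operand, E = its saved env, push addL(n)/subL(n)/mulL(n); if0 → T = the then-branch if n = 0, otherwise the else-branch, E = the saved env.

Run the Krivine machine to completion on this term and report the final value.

Answer: -54

Derivation:
0. <T=((let z = ((λq. ((λy. 5) 4)) -4) in (-2 + -4)) * 9), E=∅, St=∅>
1. <T=(let z = ((λq. ((λy. 5) 4)) -4) in (-2 + -4)), E=∅, St=[mulR]>
2. <T=(-2 + -4), E={z↦thunk(((λq. ((λy. 5) 4)) -4), ∅)}, St=[mulR]>
3. <T=-2, E={z↦thunk(((λq. ((λy. 5) 4)) -4), ∅)}, St=[addR :: mulR]>
4. <T=-4, E={z↦thunk(((λq. ((λy. 5) 4)) -4), ∅)}, St=[addL(-2) :: mulR]>
5. <T=9, E=∅, St=[mulL(-6)]>
→ final value -54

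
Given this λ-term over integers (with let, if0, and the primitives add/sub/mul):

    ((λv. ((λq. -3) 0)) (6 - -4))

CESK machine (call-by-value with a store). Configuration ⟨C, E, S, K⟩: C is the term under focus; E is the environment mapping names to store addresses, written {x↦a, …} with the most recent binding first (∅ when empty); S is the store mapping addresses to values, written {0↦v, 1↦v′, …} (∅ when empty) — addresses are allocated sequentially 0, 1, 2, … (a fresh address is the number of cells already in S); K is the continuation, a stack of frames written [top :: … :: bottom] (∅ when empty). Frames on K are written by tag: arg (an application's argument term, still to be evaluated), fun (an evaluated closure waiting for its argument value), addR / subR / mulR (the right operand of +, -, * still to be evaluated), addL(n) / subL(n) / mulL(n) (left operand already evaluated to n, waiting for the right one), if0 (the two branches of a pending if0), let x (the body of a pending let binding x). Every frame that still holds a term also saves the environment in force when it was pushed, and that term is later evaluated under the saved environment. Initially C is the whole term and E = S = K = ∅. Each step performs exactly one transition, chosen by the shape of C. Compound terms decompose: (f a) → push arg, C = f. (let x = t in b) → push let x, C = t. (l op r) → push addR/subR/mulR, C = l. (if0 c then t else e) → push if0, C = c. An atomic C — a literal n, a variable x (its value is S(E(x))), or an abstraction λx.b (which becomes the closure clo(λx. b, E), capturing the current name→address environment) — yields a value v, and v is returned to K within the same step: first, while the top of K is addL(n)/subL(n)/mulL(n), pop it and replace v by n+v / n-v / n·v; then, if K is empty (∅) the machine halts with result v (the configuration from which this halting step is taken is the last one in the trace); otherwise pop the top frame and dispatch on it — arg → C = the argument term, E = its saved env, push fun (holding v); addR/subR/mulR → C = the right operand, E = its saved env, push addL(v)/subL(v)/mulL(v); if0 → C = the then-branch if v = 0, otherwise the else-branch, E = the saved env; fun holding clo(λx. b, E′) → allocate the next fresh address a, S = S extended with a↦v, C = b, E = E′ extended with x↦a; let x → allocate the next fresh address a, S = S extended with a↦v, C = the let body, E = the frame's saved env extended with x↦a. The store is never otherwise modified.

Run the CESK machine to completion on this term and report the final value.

Answer: -3

Execution trace:
t=0: ⟨C=((λv. ((λq. -3) 0)) (6 - -4)); E=∅; S=∅; K=∅⟩
t=1: ⟨C=(λv. ((λq. -3) 0)); E=∅; S=∅; K=[arg]⟩
t=2: ⟨C=(6 - -4); E=∅; S=∅; K=[fun]⟩
t=3: ⟨C=6; E=∅; S=∅; K=[subR :: fun]⟩
t=4: ⟨C=-4; E=∅; S=∅; K=[subL(6) :: fun]⟩
t=5: ⟨C=((λq. -3) 0); E={v↦0}; S={0↦10}; K=∅⟩
t=6: ⟨C=(λq. -3); E={v↦0}; S={0↦10}; K=[arg]⟩
t=7: ⟨C=0; E={v↦0}; S={0↦10}; K=[fun]⟩
t=8: ⟨C=-3; E={q↦1, v↦0}; S={0↦10, 1↦0}; K=∅⟩
→ final value -3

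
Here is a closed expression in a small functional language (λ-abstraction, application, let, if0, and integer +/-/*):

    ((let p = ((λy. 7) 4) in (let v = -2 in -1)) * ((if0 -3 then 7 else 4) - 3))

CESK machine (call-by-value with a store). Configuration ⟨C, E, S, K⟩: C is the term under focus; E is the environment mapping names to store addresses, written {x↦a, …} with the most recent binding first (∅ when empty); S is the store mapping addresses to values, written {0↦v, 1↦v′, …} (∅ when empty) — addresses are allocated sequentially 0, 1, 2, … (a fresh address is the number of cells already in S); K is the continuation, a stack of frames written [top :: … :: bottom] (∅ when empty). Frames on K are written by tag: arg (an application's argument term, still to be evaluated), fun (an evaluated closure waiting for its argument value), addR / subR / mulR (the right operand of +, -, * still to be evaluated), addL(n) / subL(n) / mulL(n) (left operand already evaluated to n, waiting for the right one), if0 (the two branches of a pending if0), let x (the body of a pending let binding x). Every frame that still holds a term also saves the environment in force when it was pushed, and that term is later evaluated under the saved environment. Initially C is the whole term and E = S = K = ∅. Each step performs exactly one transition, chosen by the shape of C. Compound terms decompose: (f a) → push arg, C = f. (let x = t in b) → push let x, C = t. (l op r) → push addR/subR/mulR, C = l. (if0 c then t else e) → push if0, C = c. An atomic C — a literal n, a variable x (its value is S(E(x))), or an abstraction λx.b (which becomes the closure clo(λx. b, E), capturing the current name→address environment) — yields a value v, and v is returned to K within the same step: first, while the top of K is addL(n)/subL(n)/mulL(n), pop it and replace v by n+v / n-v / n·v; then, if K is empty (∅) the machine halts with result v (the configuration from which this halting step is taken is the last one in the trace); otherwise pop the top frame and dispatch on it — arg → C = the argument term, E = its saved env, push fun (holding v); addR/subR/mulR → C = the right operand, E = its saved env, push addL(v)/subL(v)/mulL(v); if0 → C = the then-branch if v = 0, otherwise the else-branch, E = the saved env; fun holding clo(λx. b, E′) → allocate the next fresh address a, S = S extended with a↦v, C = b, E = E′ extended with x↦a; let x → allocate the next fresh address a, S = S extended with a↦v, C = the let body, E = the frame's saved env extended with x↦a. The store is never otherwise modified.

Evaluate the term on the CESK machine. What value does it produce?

Answer: -1

Derivation:
[0] <C=((let p = ((λy. 7) 4) in (let v = -2 in -1)) * ((if0 -3 then 7 else 4) - 3)), E=∅, S=∅, K=∅>
[1] <C=(let p = ((λy. 7) 4) in (let v = -2 in -1)), E=∅, S=∅, K=[mulR]>
[2] <C=((λy. 7) 4), E=∅, S=∅, K=[let p :: mulR]>
[3] <C=(λy. 7), E=∅, S=∅, K=[arg :: let p :: mulR]>
[4] <C=4, E=∅, S=∅, K=[fun :: let p :: mulR]>
[5] <C=7, E={y↦0}, S={0↦4}, K=[let p :: mulR]>
[6] <C=(let v = -2 in -1), E={p↦1}, S={0↦4, 1↦7}, K=[mulR]>
[7] <C=-2, E={p↦1}, S={0↦4, 1↦7}, K=[let v :: mulR]>
[8] <C=-1, E={v↦2, p↦1}, S={0↦4, 1↦7, 2↦-2}, K=[mulR]>
[9] <C=((if0 -3 then 7 else 4) - 3), E=∅, S={0↦4, 1↦7, 2↦-2}, K=[mulL(-1)]>
[10] <C=(if0 -3 then 7 else 4), E=∅, S={0↦4, 1↦7, 2↦-2}, K=[subR :: mulL(-1)]>
[11] <C=-3, E=∅, S={0↦4, 1↦7, 2↦-2}, K=[if0 :: subR :: mulL(-1)]>
[12] <C=4, E=∅, S={0↦4, 1↦7, 2↦-2}, K=[subR :: mulL(-1)]>
[13] <C=3, E=∅, S={0↦4, 1↦7, 2↦-2}, K=[subL(4) :: mulL(-1)]>
→ final value -1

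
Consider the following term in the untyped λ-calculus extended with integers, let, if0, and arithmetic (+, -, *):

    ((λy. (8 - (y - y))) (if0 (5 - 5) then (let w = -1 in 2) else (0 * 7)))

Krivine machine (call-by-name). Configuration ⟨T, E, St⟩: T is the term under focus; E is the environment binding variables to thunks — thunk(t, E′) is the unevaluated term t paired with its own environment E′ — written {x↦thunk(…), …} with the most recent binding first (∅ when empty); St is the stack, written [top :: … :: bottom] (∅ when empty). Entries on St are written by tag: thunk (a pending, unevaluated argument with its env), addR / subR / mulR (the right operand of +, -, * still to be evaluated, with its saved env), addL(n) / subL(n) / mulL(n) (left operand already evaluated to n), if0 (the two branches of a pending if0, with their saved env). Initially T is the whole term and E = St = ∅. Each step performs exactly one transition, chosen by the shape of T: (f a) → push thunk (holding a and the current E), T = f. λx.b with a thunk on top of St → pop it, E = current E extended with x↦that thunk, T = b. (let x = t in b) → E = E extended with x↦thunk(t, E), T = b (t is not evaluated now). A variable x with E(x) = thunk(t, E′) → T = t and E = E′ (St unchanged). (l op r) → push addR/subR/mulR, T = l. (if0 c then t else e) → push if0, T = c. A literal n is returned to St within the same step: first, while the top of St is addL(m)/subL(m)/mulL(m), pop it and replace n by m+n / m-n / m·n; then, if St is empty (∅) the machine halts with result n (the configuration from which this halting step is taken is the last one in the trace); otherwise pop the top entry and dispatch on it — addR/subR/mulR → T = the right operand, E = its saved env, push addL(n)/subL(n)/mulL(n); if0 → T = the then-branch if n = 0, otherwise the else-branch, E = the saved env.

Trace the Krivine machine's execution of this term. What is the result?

Answer: 8

Execution trace:
[0] [T=((λy. (8 - (y - y))) (if0 (5 - 5) then (let w = -1 in 2) else (0 * 7))) | E=∅ | St=∅]
[1] [T=(λy. (8 - (y - y))) | E=∅ | St=[thunk]]
[2] [T=(8 - (y - y)) | E={y↦thunk((if0 (5 - 5) then (let w = -1 in 2) else (0 * 7)), ∅)} | St=∅]
[3] [T=8 | E={y↦thunk((if0 (5 - 5) then (let w = -1 in 2) else (0 * 7)), ∅)} | St=[subR]]
[4] [T=(y - y) | E={y↦thunk((if0 (5 - 5) then (let w = -1 in 2) else (0 * 7)), ∅)} | St=[subL(8)]]
[5] [T=y | E={y↦thunk((if0 (5 - 5) then (let w = -1 in 2) else (0 * 7)), ∅)} | St=[subR :: subL(8)]]
[6] [T=(if0 (5 - 5) then (let w = -1 in 2) else (0 * 7)) | E=∅ | St=[subR :: subL(8)]]
[7] [T=(5 - 5) | E=∅ | St=[if0 :: subR :: subL(8)]]
[8] [T=5 | E=∅ | St=[subR :: if0 :: subR :: subL(8)]]
[9] [T=5 | E=∅ | St=[subL(5) :: if0 :: subR :: subL(8)]]
[10] [T=(let w = -1 in 2) | E=∅ | St=[subR :: subL(8)]]
[11] [T=2 | E={w↦thunk(-1, ∅)} | St=[subR :: subL(8)]]
[12] [T=y | E={y↦thunk((if0 (5 - 5) then (let w = -1 in 2) else (0 * 7)), ∅)} | St=[subL(2) :: subL(8)]]
[13] [T=(if0 (5 - 5) then (let w = -1 in 2) else (0 * 7)) | E=∅ | St=[subL(2) :: subL(8)]]
[14] [T=(5 - 5) | E=∅ | St=[if0 :: subL(2) :: subL(8)]]
[15] [T=5 | E=∅ | St=[subR :: if0 :: subL(2) :: subL(8)]]
[16] [T=5 | E=∅ | St=[subL(5) :: if0 :: subL(2) :: subL(8)]]
[17] [T=(let w = -1 in 2) | E=∅ | St=[subL(2) :: subL(8)]]
[18] [T=2 | E={w↦thunk(-1, ∅)} | St=[subL(2) :: subL(8)]]
→ final value 8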